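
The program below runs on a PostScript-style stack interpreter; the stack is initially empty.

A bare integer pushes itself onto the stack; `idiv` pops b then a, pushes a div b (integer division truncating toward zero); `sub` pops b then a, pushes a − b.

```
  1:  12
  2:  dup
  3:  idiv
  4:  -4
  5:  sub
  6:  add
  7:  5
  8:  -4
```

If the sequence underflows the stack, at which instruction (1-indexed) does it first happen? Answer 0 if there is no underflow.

6

12    12
dup   12 12
idiv  1
-4    1 -4
sub   5
add  — needs 2 operands, stack has 1 → underflow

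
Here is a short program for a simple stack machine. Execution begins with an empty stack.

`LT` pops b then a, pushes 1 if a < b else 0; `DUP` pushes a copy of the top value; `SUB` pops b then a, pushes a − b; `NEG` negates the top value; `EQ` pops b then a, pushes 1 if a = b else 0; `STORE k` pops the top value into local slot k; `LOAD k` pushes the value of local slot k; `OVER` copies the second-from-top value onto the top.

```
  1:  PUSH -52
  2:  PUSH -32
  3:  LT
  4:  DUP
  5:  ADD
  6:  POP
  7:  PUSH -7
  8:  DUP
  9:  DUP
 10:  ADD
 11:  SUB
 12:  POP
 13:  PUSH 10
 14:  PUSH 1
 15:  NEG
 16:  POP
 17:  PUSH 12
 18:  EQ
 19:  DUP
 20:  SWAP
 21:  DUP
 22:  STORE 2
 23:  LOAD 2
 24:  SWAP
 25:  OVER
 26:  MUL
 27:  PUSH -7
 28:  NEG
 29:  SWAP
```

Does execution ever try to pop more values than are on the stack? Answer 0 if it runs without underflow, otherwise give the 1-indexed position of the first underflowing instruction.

0

PUSH -52 -> -52
PUSH -32 -> -52 -32
LT       -> 1
DUP      -> 1 1
ADD      -> 2
POP      -> (empty)
PUSH -7  -> -7
DUP      -> -7 -7
DUP      -> -7 -7 -7
ADD      -> -7 -14
SUB      -> 7
POP      -> (empty)
PUSH 10  -> 10
PUSH 1   -> 10 1
NEG      -> 10 -1
POP      -> 10
PUSH 12  -> 10 12
EQ       -> 0
DUP      -> 0 0
SWAP     -> 0 0
DUP      -> 0 0 0
STORE 2  -> 0 0
LOAD 2   -> 0 0 0
SWAP     -> 0 0 0
OVER     -> 0 0 0 0
MUL      -> 0 0 0
PUSH -7  -> 0 0 0 -7
NEG      -> 0 0 0 7
SWAP     -> 0 0 7 0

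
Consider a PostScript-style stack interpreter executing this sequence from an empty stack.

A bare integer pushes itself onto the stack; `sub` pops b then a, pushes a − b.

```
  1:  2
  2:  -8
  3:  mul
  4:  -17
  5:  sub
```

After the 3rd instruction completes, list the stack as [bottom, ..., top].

2    [2]
-8   [2, -8]
mul  [-16]

[-16]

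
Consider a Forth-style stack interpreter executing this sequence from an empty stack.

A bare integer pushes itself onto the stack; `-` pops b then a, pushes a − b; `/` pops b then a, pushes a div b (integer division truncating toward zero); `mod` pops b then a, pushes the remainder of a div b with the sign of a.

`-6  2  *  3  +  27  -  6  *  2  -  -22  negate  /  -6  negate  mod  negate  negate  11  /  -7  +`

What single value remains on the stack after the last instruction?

-6     -> [-6]
2      -> [-6, 2]
*      -> [-12]
3      -> [-12, 3]
+      -> [-9]
27     -> [-9, 27]
-      -> [-36]
6      -> [-36, 6]
*      -> [-216]
2      -> [-216, 2]
-      -> [-218]
-22    -> [-218, -22]
negate -> [-218, 22]
/      -> [-9]
-6     -> [-9, -6]
negate -> [-9, 6]
mod    -> [-3]
negate -> [3]
negate -> [-3]
11     -> [-3, 11]
/      -> [0]
-7     -> [0, -7]
+      -> [-7]

-7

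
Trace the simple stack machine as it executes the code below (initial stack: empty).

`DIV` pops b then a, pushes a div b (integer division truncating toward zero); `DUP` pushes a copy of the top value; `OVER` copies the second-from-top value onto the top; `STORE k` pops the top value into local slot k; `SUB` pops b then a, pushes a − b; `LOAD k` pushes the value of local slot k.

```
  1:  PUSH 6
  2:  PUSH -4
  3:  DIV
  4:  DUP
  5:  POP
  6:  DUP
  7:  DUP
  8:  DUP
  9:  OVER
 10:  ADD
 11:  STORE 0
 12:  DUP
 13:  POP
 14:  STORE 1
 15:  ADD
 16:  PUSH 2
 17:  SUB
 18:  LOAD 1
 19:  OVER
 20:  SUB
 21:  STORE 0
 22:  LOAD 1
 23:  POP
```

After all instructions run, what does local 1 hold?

PUSH 6   [6]
PUSH -4  [6, -4]
DIV      [-1]
DUP      [-1, -1]
POP      [-1]
DUP      [-1, -1]
DUP      [-1, -1, -1]
DUP      [-1, -1, -1, -1]
OVER     [-1, -1, -1, -1, -1]
ADD      [-1, -1, -1, -2]
STORE 0  [-1, -1, -1]
DUP      [-1, -1, -1, -1]
POP      [-1, -1, -1]
STORE 1  [-1, -1]
ADD      [-2]
PUSH 2   [-2, 2]
SUB      [-4]
LOAD 1   [-4, -1]
OVER     [-4, -1, -4]
SUB      [-4, 3]
STORE 0  [-4]
LOAD 1   [-4, -1]
POP      [-4]

-1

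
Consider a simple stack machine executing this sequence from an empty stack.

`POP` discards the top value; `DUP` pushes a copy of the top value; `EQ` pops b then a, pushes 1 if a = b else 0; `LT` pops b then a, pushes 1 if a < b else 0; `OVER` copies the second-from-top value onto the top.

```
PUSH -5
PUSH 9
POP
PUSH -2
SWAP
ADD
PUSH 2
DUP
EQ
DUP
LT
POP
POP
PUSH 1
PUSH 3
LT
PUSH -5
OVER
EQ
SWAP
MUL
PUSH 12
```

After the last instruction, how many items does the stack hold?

PUSH -5 → -5
PUSH 9  → -5 9
POP     → -5
PUSH -2 → -5 -2
SWAP    → -2 -5
ADD     → -7
PUSH 2  → -7 2
DUP     → -7 2 2
EQ      → -7 1
DUP     → -7 1 1
LT      → -7 0
POP     → -7
POP     → (empty)
PUSH 1  → 1
PUSH 3  → 1 3
LT      → 1
PUSH -5 → 1 -5
OVER    → 1 -5 1
EQ      → 1 0
SWAP    → 0 1
MUL     → 0
PUSH 12 → 0 12

2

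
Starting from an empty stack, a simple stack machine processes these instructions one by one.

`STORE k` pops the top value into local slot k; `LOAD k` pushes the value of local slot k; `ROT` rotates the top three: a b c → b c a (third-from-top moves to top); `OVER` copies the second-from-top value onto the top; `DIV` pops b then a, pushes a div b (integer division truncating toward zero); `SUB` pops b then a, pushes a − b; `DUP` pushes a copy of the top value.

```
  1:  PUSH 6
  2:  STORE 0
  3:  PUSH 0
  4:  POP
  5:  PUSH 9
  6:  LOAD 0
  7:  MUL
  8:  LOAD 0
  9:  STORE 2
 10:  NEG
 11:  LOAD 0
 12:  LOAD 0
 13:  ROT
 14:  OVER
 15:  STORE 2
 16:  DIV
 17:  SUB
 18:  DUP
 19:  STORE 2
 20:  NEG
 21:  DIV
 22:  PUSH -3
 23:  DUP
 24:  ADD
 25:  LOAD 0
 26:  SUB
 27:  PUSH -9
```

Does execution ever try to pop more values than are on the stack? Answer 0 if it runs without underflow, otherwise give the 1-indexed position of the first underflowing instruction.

PUSH 6   [6]
STORE 0  []
PUSH 0   [0]
POP      []
PUSH 9   [9]
LOAD 0   [9, 6]
MUL      [54]
LOAD 0   [54, 6]
STORE 2  [54]
NEG      [-54]
LOAD 0   [-54, 6]
LOAD 0   [-54, 6, 6]
ROT      [6, 6, -54]
OVER     [6, 6, -54, 6]
STORE 2  [6, 6, -54]
DIV      [6, 0]
SUB      [6]
DUP      [6, 6]
STORE 2  [6]
NEG      [-6]
DIV  — needs 2 operands, stack has 1 → underflow

21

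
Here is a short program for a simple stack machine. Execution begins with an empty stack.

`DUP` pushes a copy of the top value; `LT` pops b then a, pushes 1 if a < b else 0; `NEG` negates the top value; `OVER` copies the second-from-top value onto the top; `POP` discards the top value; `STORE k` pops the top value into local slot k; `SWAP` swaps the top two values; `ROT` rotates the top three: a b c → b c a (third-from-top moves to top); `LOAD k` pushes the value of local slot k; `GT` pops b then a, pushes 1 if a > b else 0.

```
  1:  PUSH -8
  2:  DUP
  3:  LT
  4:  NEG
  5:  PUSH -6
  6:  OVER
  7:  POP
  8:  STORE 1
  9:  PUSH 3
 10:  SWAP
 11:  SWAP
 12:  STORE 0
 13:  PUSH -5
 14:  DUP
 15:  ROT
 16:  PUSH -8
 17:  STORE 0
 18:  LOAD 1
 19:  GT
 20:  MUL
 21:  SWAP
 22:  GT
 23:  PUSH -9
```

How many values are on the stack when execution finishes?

PUSH -8  -8
DUP      -8 -8
LT       0
NEG      0
PUSH -6  0 -6
OVER     0 -6 0
POP      0 -6
STORE 1  0
PUSH 3   0 3
SWAP     3 0
SWAP     0 3
STORE 0  0
PUSH -5  0 -5
DUP      0 -5 -5
ROT      -5 -5 0
PUSH -8  -5 -5 0 -8
STORE 0  -5 -5 0
LOAD 1   -5 -5 0 -6
GT       -5 -5 1
MUL      -5 -5
SWAP     -5 -5
GT       0
PUSH -9  0 -9

2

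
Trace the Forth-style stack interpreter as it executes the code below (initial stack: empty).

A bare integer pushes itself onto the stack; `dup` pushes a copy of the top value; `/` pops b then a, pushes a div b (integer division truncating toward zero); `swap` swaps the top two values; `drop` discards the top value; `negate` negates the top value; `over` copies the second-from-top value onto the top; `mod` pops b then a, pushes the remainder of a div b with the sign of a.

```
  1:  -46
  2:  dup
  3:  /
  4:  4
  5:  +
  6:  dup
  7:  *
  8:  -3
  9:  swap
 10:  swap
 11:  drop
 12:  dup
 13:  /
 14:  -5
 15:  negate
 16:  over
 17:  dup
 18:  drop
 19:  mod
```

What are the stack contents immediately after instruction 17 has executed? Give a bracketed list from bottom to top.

[1, 5, 1, 1]

-46     [-46]
dup     [-46, -46]
/       [1]
4       [1, 4]
+       [5]
dup     [5, 5]
*       [25]
-3      [25, -3]
swap    [-3, 25]
swap    [25, -3]
drop    [25]
dup     [25, 25]
/       [1]
-5      [1, -5]
negate  [1, 5]
over    [1, 5, 1]
dup     [1, 5, 1, 1]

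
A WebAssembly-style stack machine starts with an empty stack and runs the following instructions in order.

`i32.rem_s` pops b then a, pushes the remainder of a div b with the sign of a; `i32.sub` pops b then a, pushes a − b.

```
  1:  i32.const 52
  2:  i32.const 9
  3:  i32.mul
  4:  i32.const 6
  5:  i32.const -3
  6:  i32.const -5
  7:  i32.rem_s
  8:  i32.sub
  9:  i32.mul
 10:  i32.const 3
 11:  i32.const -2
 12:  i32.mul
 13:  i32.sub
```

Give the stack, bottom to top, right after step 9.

i32.const 52  52
i32.const 9   52 9
i32.mul       468
i32.const 6   468 6
i32.const -3  468 6 -3
i32.const -5  468 6 -3 -5
i32.rem_s     468 6 -3
i32.sub       468 9
i32.mul       4212

[4212]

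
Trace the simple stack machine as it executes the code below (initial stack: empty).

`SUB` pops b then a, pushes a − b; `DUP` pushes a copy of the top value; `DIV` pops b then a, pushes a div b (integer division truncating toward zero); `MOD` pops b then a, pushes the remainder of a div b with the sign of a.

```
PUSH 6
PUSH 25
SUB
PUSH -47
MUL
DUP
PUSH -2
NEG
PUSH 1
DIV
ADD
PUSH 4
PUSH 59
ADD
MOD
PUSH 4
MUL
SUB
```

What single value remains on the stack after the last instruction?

PUSH 6   -> [6]
PUSH 25  -> [6, 25]
SUB      -> [-19]
PUSH -47 -> [-19, -47]
MUL      -> [893]
DUP      -> [893, 893]
PUSH -2  -> [893, 893, -2]
NEG      -> [893, 893, 2]
PUSH 1   -> [893, 893, 2, 1]
DIV      -> [893, 893, 2]
ADD      -> [893, 895]
PUSH 4   -> [893, 895, 4]
PUSH 59  -> [893, 895, 4, 59]
ADD      -> [893, 895, 63]
MOD      -> [893, 13]
PUSH 4   -> [893, 13, 4]
MUL      -> [893, 52]
SUB      -> [841]

841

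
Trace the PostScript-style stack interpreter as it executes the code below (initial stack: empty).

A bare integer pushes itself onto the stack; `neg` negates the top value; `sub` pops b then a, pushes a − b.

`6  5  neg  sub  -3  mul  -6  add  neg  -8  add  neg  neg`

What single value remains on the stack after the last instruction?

31

6    6
5    6 5
neg  6 -5
sub  11
-3   11 -3
mul  -33
-6   -33 -6
add  -39
neg  39
-8   39 -8
add  31
neg  -31
neg  31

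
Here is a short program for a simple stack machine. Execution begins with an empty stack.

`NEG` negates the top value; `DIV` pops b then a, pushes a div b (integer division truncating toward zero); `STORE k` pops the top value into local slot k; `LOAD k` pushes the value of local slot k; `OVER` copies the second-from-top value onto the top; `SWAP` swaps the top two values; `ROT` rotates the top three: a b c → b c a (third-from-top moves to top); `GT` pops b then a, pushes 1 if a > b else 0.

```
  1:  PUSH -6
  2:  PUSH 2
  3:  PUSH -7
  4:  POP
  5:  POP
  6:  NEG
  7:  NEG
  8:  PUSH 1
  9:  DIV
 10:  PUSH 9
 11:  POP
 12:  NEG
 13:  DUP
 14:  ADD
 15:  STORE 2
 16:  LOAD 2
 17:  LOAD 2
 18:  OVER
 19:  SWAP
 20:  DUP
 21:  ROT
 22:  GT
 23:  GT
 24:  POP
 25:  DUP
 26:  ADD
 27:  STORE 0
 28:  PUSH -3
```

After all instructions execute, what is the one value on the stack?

PUSH -6 -> [-6]
PUSH 2  -> [-6, 2]
PUSH -7 -> [-6, 2, -7]
POP     -> [-6, 2]
POP     -> [-6]
NEG     -> [6]
NEG     -> [-6]
PUSH 1  -> [-6, 1]
DIV     -> [-6]
PUSH 9  -> [-6, 9]
POP     -> [-6]
NEG     -> [6]
DUP     -> [6, 6]
ADD     -> [12]
STORE 2 -> []
LOAD 2  -> [12]
LOAD 2  -> [12, 12]
OVER    -> [12, 12, 12]
SWAP    -> [12, 12, 12]
DUP     -> [12, 12, 12, 12]
ROT     -> [12, 12, 12, 12]
GT      -> [12, 12, 0]
GT      -> [12, 1]
POP     -> [12]
DUP     -> [12, 12]
ADD     -> [24]
STORE 0 -> []
PUSH -3 -> [-3]

-3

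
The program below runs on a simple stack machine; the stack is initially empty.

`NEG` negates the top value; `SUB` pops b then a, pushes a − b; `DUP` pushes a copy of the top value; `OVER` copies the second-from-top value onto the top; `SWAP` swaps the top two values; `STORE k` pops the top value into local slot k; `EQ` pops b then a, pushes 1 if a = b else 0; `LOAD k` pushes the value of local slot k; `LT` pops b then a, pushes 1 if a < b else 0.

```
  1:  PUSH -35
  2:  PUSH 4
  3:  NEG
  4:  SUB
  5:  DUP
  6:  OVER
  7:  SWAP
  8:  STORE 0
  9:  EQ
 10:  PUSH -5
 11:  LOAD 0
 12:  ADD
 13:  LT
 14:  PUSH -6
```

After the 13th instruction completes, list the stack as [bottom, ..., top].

PUSH -35 → -35
PUSH 4   → -35 4
NEG      → -35 -4
SUB      → -31
DUP      → -31 -31
OVER     → -31 -31 -31
SWAP     → -31 -31 -31
STORE 0  → -31 -31
EQ       → 1
PUSH -5  → 1 -5
LOAD 0   → 1 -5 -31
ADD      → 1 -36
LT       → 0

[0]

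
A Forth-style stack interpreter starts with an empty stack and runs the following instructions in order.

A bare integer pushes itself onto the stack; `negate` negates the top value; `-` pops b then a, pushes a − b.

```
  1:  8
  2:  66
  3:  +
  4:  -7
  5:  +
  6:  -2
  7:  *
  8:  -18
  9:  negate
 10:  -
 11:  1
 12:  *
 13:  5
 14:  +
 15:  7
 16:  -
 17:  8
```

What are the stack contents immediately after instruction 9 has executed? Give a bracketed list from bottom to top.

8      : [8]
66     : [8, 66]
+      : [74]
-7     : [74, -7]
+      : [67]
-2     : [67, -2]
*      : [-134]
-18    : [-134, -18]
negate : [-134, 18]

[-134, 18]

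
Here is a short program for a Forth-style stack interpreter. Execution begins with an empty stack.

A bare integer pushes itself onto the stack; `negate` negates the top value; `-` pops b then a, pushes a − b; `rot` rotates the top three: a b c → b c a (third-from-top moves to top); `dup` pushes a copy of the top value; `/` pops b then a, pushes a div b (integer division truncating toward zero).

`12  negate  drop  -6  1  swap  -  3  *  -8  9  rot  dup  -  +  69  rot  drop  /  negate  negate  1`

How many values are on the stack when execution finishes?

12     -> 12
negate -> -12
drop   -> (empty)
-6     -> -6
1      -> -6 1
swap   -> 1 -6
-      -> 7
3      -> 7 3
*      -> 21
-8     -> 21 -8
9      -> 21 -8 9
rot    -> -8 9 21
dup    -> -8 9 21 21
-      -> -8 9 0
+      -> -8 9
69     -> -8 9 69
rot    -> 9 69 -8
drop   -> 9 69
/      -> 0
negate -> 0
negate -> 0
1      -> 0 1

2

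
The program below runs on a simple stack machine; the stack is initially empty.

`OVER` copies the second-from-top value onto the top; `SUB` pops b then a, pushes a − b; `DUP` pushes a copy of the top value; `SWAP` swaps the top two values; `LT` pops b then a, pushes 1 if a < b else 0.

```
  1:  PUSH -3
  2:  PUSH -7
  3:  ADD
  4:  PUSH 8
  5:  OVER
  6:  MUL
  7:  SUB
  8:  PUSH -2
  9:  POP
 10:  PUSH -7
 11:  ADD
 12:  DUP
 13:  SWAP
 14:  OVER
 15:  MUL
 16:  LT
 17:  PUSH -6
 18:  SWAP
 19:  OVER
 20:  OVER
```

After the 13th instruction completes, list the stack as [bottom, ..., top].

PUSH -3 -> -3
PUSH -7 -> -3 -7
ADD     -> -10
PUSH 8  -> -10 8
OVER    -> -10 8 -10
MUL     -> -10 -80
SUB     -> 70
PUSH -2 -> 70 -2
POP     -> 70
PUSH -7 -> 70 -7
ADD     -> 63
DUP     -> 63 63
SWAP    -> 63 63

[63, 63]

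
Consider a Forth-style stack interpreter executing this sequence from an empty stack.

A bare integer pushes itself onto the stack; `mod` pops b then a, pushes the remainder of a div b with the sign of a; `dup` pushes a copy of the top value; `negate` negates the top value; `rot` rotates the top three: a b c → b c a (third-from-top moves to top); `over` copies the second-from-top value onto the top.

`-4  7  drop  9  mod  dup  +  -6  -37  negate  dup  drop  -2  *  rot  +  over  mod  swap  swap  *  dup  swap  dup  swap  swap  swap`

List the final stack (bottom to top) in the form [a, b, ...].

-4     -> [-4]
7      -> [-4, 7]
drop   -> [-4]
9      -> [-4, 9]
mod    -> [-4]
dup    -> [-4, -4]
+      -> [-8]
-6     -> [-8, -6]
-37    -> [-8, -6, -37]
negate -> [-8, -6, 37]
dup    -> [-8, -6, 37, 37]
drop   -> [-8, -6, 37]
-2     -> [-8, -6, 37, -2]
*      -> [-8, -6, -74]
rot    -> [-6, -74, -8]
+      -> [-6, -82]
over   -> [-6, -82, -6]
mod    -> [-6, -4]
swap   -> [-4, -6]
swap   -> [-6, -4]
*      -> [24]
dup    -> [24, 24]
swap   -> [24, 24]
dup    -> [24, 24, 24]
swap   -> [24, 24, 24]
swap   -> [24, 24, 24]
swap   -> [24, 24, 24]

[24, 24, 24]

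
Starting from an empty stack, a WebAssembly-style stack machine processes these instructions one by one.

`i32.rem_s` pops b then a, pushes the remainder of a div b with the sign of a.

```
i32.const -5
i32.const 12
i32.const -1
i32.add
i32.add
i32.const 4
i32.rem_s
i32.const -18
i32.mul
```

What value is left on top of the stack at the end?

-36

i32.const -5  : -5
i32.const 12  : -5 12
i32.const -1  : -5 12 -1
i32.add       : -5 11
i32.add       : 6
i32.const 4   : 6 4
i32.rem_s     : 2
i32.const -18 : 2 -18
i32.mul       : -36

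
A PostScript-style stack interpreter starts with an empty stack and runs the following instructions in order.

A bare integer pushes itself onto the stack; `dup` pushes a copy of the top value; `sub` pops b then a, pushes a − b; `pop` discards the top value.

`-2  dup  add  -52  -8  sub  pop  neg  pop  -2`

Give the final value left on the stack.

-2

-2   -2
dup  -2 -2
add  -4
-52  -4 -52
-8   -4 -52 -8
sub  -4 -44
pop  -4
neg  4
pop  (empty)
-2   -2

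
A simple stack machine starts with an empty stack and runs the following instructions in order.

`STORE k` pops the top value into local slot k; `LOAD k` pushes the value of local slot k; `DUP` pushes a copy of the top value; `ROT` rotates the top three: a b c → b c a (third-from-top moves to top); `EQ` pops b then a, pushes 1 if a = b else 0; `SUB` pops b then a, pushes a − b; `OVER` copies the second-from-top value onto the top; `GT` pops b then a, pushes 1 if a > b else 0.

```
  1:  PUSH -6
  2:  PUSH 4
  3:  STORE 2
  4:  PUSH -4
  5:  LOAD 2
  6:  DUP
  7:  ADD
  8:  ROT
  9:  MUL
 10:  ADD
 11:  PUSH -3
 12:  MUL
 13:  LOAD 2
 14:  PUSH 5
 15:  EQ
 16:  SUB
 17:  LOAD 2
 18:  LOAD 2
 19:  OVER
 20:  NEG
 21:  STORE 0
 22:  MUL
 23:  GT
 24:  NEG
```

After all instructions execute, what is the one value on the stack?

PUSH -6  -6
PUSH 4   -6 4
STORE 2  -6
PUSH -4  -6 -4
LOAD 2   -6 -4 4
DUP      -6 -4 4 4
ADD      -6 -4 8
ROT      -4 8 -6
MUL      -4 -48
ADD      -52
PUSH -3  -52 -3
MUL      156
LOAD 2   156 4
PUSH 5   156 4 5
EQ       156 0
SUB      156
LOAD 2   156 4
LOAD 2   156 4 4
OVER     156 4 4 4
NEG      156 4 4 -4
STORE 0  156 4 4
MUL      156 16
GT       1
NEG      -1

-1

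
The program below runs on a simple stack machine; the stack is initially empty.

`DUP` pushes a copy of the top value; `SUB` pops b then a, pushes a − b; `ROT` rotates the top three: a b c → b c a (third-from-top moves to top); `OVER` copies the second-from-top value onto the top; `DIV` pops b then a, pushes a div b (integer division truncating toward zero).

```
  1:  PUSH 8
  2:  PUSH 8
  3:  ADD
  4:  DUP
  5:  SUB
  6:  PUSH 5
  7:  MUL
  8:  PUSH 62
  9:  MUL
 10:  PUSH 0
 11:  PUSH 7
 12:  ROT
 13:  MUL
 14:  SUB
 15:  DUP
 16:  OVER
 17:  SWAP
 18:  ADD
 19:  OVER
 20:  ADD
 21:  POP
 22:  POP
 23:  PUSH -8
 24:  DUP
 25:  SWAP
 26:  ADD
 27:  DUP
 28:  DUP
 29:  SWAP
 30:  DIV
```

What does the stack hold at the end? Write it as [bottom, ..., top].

[-16, 1]

PUSH 8  : 8
PUSH 8  : 8 8
ADD     : 16
DUP     : 16 16
SUB     : 0
PUSH 5  : 0 5
MUL     : 0
PUSH 62 : 0 62
MUL     : 0
PUSH 0  : 0 0
PUSH 7  : 0 0 7
ROT     : 0 7 0
MUL     : 0 0
SUB     : 0
DUP     : 0 0
OVER    : 0 0 0
SWAP    : 0 0 0
ADD     : 0 0
OVER    : 0 0 0
ADD     : 0 0
POP     : 0
POP     : (empty)
PUSH -8 : -8
DUP     : -8 -8
SWAP    : -8 -8
ADD     : -16
DUP     : -16 -16
DUP     : -16 -16 -16
SWAP    : -16 -16 -16
DIV     : -16 1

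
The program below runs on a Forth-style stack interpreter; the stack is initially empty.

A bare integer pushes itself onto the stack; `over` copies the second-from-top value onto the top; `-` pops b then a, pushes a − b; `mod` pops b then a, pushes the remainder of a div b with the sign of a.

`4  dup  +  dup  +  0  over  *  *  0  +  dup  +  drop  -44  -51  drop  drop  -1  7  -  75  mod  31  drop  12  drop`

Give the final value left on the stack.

-8

4    -> 4
dup  -> 4 4
+    -> 8
dup  -> 8 8
+    -> 16
0    -> 16 0
over -> 16 0 16
*    -> 16 0
*    -> 0
0    -> 0 0
+    -> 0
dup  -> 0 0
+    -> 0
drop -> (empty)
-44  -> -44
-51  -> -44 -51
drop -> -44
drop -> (empty)
-1   -> -1
7    -> -1 7
-    -> -8
75   -> -8 75
mod  -> -8
31   -> -8 31
drop -> -8
12   -> -8 12
drop -> -8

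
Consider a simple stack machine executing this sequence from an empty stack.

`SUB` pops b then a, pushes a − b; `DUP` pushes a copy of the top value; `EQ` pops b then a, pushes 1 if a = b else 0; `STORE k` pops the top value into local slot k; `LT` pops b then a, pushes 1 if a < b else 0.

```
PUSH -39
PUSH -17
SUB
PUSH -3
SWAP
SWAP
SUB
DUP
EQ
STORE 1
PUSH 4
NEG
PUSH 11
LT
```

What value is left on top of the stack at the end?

PUSH -39 -> [-39]
PUSH -17 -> [-39, -17]
SUB      -> [-22]
PUSH -3  -> [-22, -3]
SWAP     -> [-3, -22]
SWAP     -> [-22, -3]
SUB      -> [-19]
DUP      -> [-19, -19]
EQ       -> [1]
STORE 1  -> []
PUSH 4   -> [4]
NEG      -> [-4]
PUSH 11  -> [-4, 11]
LT       -> [1]

1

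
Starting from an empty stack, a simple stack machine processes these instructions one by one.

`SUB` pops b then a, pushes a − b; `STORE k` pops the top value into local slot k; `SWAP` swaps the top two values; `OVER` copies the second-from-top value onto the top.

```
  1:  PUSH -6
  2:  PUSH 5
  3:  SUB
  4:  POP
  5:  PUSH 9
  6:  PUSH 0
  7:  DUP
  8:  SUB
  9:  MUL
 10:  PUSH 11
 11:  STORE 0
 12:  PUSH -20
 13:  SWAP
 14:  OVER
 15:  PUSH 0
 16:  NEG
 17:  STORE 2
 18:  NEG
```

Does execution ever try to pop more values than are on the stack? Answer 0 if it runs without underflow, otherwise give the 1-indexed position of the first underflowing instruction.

0

PUSH -6  -> -6
PUSH 5   -> -6 5
SUB      -> -11
POP      -> (empty)
PUSH 9   -> 9
PUSH 0   -> 9 0
DUP      -> 9 0 0
SUB      -> 9 0
MUL      -> 0
PUSH 11  -> 0 11
STORE 0  -> 0
PUSH -20 -> 0 -20
SWAP     -> -20 0
OVER     -> -20 0 -20
PUSH 0   -> -20 0 -20 0
NEG      -> -20 0 -20 0
STORE 2  -> -20 0 -20
NEG      -> -20 0 20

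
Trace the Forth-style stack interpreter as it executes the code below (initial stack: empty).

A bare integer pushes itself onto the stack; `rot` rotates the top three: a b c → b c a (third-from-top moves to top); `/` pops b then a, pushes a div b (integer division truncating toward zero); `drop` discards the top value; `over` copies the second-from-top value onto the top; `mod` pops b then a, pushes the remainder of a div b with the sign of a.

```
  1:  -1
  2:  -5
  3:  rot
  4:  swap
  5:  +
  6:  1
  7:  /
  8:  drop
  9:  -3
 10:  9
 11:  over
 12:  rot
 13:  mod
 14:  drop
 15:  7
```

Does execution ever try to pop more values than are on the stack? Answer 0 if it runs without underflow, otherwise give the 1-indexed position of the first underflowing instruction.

-1 -> [-1]
-5 -> [-1, -5]
rot  — needs 3 operands, stack has 2 → underflow

3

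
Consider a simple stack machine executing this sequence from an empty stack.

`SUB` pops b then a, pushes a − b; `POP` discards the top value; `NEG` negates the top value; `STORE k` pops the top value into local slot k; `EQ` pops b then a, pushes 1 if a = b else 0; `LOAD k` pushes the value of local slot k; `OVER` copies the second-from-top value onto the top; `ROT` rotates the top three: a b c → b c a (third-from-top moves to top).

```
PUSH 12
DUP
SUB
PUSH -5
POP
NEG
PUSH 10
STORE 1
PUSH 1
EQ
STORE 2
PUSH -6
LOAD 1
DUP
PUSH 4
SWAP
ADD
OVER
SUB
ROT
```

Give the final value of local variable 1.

PUSH 12 -> [12]
DUP     -> [12, 12]
SUB     -> [0]
PUSH -5 -> [0, -5]
POP     -> [0]
NEG     -> [0]
PUSH 10 -> [0, 10]
STORE 1 -> [0]
PUSH 1  -> [0, 1]
EQ      -> [0]
STORE 2 -> []
PUSH -6 -> [-6]
LOAD 1  -> [-6, 10]
DUP     -> [-6, 10, 10]
PUSH 4  -> [-6, 10, 10, 4]
SWAP    -> [-6, 10, 4, 10]
ADD     -> [-6, 10, 14]
OVER    -> [-6, 10, 14, 10]
SUB     -> [-6, 10, 4]
ROT     -> [10, 4, -6]

10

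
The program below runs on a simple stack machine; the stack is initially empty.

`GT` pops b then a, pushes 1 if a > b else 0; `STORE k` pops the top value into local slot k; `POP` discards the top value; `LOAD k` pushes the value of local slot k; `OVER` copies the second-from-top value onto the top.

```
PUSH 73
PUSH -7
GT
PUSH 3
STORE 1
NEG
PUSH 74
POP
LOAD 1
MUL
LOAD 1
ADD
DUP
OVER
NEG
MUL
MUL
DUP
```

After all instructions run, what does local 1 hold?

PUSH 73 → [73]
PUSH -7 → [73, -7]
GT      → [1]
PUSH 3  → [1, 3]
STORE 1 → [1]
NEG     → [-1]
PUSH 74 → [-1, 74]
POP     → [-1]
LOAD 1  → [-1, 3]
MUL     → [-3]
LOAD 1  → [-3, 3]
ADD     → [0]
DUP     → [0, 0]
OVER    → [0, 0, 0]
NEG     → [0, 0, 0]
MUL     → [0, 0]
MUL     → [0]
DUP     → [0, 0]

3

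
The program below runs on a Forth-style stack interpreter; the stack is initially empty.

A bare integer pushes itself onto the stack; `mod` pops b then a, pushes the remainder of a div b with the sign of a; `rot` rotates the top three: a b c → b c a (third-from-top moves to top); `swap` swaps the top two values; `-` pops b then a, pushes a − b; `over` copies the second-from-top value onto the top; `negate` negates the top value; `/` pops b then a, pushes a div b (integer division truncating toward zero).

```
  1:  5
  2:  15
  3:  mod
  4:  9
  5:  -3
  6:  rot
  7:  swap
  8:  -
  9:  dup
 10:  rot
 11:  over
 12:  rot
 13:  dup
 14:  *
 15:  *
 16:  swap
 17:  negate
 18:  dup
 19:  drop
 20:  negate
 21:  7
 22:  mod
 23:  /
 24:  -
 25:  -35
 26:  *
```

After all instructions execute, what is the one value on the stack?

8680

5      -> 5
15     -> 5 15
mod    -> 5
9      -> 5 9
-3     -> 5 9 -3
rot    -> 9 -3 5
swap   -> 9 5 -3
-      -> 9 8
dup    -> 9 8 8
rot    -> 8 8 9
over   -> 8 8 9 8
rot    -> 8 9 8 8
dup    -> 8 9 8 8 8
*      -> 8 9 8 64
*      -> 8 9 512
swap   -> 8 512 9
negate -> 8 512 -9
dup    -> 8 512 -9 -9
drop   -> 8 512 -9
negate -> 8 512 9
7      -> 8 512 9 7
mod    -> 8 512 2
/      -> 8 256
-      -> -248
-35    -> -248 -35
*      -> 8680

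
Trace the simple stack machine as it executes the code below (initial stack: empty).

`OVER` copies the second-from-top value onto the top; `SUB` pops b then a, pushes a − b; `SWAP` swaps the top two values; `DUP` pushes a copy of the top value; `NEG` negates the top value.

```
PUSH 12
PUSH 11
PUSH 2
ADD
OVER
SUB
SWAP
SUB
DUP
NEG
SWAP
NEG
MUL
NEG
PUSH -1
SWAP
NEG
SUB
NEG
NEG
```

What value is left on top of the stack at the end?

-122

PUSH 12 → [12]
PUSH 11 → [12, 11]
PUSH 2  → [12, 11, 2]
ADD     → [12, 13]
OVER    → [12, 13, 12]
SUB     → [12, 1]
SWAP    → [1, 12]
SUB     → [-11]
DUP     → [-11, -11]
NEG     → [-11, 11]
SWAP    → [11, -11]
NEG     → [11, 11]
MUL     → [121]
NEG     → [-121]
PUSH -1 → [-121, -1]
SWAP    → [-1, -121]
NEG     → [-1, 121]
SUB     → [-122]
NEG     → [122]
NEG     → [-122]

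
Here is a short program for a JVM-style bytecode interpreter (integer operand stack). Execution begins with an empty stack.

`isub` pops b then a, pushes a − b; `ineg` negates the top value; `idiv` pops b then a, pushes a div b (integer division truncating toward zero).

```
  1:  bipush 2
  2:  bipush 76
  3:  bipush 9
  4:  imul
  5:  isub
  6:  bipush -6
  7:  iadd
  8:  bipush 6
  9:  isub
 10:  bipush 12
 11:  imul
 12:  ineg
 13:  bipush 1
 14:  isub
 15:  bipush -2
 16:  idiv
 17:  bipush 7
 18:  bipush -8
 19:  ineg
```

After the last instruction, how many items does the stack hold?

bipush 2   2
bipush 76  2 76
bipush 9   2 76 9
imul       2 684
isub       -682
bipush -6  -682 -6
iadd       -688
bipush 6   -688 6
isub       -694
bipush 12  -694 12
imul       -8328
ineg       8328
bipush 1   8328 1
isub       8327
bipush -2  8327 -2
idiv       -4163
bipush 7   -4163 7
bipush -8  -4163 7 -8
ineg       -4163 7 8

3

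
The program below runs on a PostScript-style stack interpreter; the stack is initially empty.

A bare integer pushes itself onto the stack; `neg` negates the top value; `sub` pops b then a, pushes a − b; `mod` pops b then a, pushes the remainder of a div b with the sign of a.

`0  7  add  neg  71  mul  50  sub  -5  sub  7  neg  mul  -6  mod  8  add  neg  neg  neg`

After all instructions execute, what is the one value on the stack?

0    [0]
7    [0, 7]
add  [7]
neg  [-7]
71   [-7, 71]
mul  [-497]
50   [-497, 50]
sub  [-547]
-5   [-547, -5]
sub  [-542]
7    [-542, 7]
neg  [-542, -7]
mul  [3794]
-6   [3794, -6]
mod  [2]
8    [2, 8]
add  [10]
neg  [-10]
neg  [10]
neg  [-10]

-10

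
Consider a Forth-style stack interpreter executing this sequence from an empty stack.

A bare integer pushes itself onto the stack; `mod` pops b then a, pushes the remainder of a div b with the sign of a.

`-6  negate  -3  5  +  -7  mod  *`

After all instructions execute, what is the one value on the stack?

-6     → -6
negate → 6
-3     → 6 -3
5      → 6 -3 5
+      → 6 2
-7     → 6 2 -7
mod    → 6 2
*      → 12

12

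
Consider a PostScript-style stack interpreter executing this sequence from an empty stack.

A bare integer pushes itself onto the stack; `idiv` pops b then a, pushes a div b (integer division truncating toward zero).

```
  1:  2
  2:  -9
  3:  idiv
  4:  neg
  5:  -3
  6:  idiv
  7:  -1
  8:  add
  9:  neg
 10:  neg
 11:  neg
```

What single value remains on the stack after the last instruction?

1

2    : 2
-9   : 2 -9
idiv : 0
neg  : 0
-3   : 0 -3
idiv : 0
-1   : 0 -1
add  : -1
neg  : 1
neg  : -1
neg  : 1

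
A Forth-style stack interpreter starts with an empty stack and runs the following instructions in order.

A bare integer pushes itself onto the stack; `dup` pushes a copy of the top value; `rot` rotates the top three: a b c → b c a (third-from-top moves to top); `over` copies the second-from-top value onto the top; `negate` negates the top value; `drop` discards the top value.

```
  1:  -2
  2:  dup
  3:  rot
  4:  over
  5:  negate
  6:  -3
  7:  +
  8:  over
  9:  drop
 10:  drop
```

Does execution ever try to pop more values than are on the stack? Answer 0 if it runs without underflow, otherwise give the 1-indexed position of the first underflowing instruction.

3

-2  -> -2
dup -> -2 -2
rot  — needs 3 operands, stack has 2 → underflow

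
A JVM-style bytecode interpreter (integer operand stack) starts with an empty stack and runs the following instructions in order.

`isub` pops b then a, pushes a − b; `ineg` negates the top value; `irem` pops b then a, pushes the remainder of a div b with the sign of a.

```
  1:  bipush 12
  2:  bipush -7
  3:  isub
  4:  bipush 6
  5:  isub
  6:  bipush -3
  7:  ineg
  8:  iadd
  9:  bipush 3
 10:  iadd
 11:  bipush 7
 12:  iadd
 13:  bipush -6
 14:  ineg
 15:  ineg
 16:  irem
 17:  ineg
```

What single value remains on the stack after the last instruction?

bipush 12 : [12]
bipush -7 : [12, -7]
isub      : [19]
bipush 6  : [19, 6]
isub      : [13]
bipush -3 : [13, -3]
ineg      : [13, 3]
iadd      : [16]
bipush 3  : [16, 3]
iadd      : [19]
bipush 7  : [19, 7]
iadd      : [26]
bipush -6 : [26, -6]
ineg      : [26, 6]
ineg      : [26, -6]
irem      : [2]
ineg      : [-2]

-2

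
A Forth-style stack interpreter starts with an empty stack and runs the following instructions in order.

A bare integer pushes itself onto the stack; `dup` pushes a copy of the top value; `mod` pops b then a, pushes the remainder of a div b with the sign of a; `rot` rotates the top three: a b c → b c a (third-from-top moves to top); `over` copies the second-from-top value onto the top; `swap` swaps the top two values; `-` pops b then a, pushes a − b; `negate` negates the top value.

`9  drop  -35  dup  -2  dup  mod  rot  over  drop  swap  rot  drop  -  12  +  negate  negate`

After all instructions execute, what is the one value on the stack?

-23

9       9
drop    (empty)
-35     -35
dup     -35 -35
-2      -35 -35 -2
dup     -35 -35 -2 -2
mod     -35 -35 0
rot     -35 0 -35
over    -35 0 -35 0
drop    -35 0 -35
swap    -35 -35 0
rot     -35 0 -35
drop    -35 0
-       -35
12      -35 12
+       -23
negate  23
negate  -23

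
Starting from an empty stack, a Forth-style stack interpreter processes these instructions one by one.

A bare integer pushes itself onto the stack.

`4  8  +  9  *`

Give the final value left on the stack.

108

4 -> [4]
8 -> [4, 8]
+ -> [12]
9 -> [12, 9]
* -> [108]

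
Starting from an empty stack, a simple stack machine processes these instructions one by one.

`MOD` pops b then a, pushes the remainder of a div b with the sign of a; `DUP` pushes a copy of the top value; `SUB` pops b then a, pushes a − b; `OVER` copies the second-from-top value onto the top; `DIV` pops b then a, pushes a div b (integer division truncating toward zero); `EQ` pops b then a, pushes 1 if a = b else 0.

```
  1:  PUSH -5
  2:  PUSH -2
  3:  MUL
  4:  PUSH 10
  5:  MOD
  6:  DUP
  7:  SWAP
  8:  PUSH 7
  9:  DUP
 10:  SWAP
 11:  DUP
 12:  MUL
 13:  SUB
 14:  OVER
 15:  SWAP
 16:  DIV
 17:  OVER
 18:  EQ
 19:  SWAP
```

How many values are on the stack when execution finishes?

3

PUSH -5 : -5
PUSH -2 : -5 -2
MUL     : 10
PUSH 10 : 10 10
MOD     : 0
DUP     : 0 0
SWAP    : 0 0
PUSH 7  : 0 0 7
DUP     : 0 0 7 7
SWAP    : 0 0 7 7
DUP     : 0 0 7 7 7
MUL     : 0 0 7 49
SUB     : 0 0 -42
OVER    : 0 0 -42 0
SWAP    : 0 0 0 -42
DIV     : 0 0 0
OVER    : 0 0 0 0
EQ      : 0 0 1
SWAP    : 0 1 0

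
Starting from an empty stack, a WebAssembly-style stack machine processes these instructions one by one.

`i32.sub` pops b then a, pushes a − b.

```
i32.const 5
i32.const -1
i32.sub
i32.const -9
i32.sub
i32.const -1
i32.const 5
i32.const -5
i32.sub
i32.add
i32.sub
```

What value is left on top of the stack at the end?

i32.const 5  -> 5
i32.const -1 -> 5 -1
i32.sub      -> 6
i32.const -9 -> 6 -9
i32.sub      -> 15
i32.const -1 -> 15 -1
i32.const 5  -> 15 -1 5
i32.const -5 -> 15 -1 5 -5
i32.sub      -> 15 -1 10
i32.add      -> 15 9
i32.sub      -> 6

6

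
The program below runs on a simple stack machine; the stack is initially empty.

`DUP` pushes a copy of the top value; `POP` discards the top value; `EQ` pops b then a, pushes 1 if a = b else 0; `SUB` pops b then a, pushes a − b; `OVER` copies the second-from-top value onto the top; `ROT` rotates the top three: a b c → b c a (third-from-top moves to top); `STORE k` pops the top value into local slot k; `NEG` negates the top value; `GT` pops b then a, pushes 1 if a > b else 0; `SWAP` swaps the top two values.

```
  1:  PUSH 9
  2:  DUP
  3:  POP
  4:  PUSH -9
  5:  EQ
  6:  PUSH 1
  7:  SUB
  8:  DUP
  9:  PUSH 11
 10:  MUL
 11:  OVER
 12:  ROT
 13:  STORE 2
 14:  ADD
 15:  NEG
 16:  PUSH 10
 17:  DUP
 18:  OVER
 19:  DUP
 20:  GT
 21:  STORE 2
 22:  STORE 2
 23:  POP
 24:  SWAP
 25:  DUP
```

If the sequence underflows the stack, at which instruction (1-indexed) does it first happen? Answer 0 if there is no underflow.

PUSH 9   9
DUP      9 9
POP      9
PUSH -9  9 -9
EQ       0
PUSH 1   0 1
SUB      -1
DUP      -1 -1
PUSH 11  -1 -1 11
MUL      -1 -11
OVER     -1 -11 -1
ROT      -11 -1 -1
STORE 2  -11 -1
ADD      -12
NEG      12
PUSH 10  12 10
DUP      12 10 10
OVER     12 10 10 10
DUP      12 10 10 10 10
GT       12 10 10 0
STORE 2  12 10 10
STORE 2  12 10
POP      12
SWAP  — needs 2 operands, stack has 1 → underflow

24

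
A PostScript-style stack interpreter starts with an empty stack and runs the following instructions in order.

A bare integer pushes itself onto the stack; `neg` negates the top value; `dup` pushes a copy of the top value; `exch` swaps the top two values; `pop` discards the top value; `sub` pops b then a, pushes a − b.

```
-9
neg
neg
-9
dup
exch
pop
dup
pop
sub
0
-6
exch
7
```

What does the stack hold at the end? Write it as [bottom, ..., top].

[0, -6, 0, 7]

-9   → [-9]
neg  → [9]
neg  → [-9]
-9   → [-9, -9]
dup  → [-9, -9, -9]
exch → [-9, -9, -9]
pop  → [-9, -9]
dup  → [-9, -9, -9]
pop  → [-9, -9]
sub  → [0]
0    → [0, 0]
-6   → [0, 0, -6]
exch → [0, -6, 0]
7    → [0, -6, 0, 7]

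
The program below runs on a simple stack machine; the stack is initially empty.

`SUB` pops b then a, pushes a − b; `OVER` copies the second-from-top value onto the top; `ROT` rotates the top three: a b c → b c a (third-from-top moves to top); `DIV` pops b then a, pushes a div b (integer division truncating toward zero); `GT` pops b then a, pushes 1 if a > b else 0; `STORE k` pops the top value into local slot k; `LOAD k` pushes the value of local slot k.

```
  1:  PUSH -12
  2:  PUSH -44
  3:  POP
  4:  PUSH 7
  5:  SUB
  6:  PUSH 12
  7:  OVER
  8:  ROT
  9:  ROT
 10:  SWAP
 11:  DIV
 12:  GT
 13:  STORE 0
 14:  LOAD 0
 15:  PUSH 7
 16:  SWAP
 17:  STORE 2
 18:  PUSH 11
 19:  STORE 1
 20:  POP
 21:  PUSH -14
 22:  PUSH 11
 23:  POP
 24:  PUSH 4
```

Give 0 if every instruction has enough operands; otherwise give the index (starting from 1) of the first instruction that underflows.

0

PUSH -12  -12
PUSH -44  -12 -44
POP       -12
PUSH 7    -12 7
SUB       -19
PUSH 12   -19 12
OVER      -19 12 -19
ROT       12 -19 -19
ROT       -19 -19 12
SWAP      -19 12 -19
DIV       -19 0
GT        0
STORE 0   (empty)
LOAD 0    0
PUSH 7    0 7
SWAP      7 0
STORE 2   7
PUSH 11   7 11
STORE 1   7
POP       (empty)
PUSH -14  -14
PUSH 11   -14 11
POP       -14
PUSH 4    -14 4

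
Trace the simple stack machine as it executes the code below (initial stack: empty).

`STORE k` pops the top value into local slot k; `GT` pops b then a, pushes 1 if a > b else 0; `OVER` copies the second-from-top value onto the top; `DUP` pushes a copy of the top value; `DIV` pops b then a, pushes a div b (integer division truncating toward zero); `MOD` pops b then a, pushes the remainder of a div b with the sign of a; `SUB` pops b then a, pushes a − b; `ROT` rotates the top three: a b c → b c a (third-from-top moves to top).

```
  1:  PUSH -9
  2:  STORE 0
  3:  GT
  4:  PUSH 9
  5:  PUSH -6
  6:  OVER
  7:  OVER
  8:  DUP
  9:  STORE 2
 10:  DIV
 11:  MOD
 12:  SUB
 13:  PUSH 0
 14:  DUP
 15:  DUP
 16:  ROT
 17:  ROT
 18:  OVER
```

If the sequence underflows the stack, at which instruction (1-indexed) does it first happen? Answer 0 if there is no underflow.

PUSH -9  -9
STORE 0  (empty)
GT  — needs 2 operands, stack has 0 → underflow

3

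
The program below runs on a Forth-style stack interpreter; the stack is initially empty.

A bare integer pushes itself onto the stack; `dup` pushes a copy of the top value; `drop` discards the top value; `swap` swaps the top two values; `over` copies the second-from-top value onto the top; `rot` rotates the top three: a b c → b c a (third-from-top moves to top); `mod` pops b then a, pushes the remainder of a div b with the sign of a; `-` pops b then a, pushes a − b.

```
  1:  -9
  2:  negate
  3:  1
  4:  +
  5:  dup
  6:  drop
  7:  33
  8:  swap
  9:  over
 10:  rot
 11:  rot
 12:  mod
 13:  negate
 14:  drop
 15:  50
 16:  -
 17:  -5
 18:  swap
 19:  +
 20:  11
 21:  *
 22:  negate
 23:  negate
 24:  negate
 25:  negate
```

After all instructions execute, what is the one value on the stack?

-9     -> [-9]
negate -> [9]
1      -> [9, 1]
+      -> [10]
dup    -> [10, 10]
drop   -> [10]
33     -> [10, 33]
swap   -> [33, 10]
over   -> [33, 10, 33]
rot    -> [10, 33, 33]
rot    -> [33, 33, 10]
mod    -> [33, 3]
negate -> [33, -3]
drop   -> [33]
50     -> [33, 50]
-      -> [-17]
-5     -> [-17, -5]
swap   -> [-5, -17]
+      -> [-22]
11     -> [-22, 11]
*      -> [-242]
negate -> [242]
negate -> [-242]
negate -> [242]
negate -> [-242]

-242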